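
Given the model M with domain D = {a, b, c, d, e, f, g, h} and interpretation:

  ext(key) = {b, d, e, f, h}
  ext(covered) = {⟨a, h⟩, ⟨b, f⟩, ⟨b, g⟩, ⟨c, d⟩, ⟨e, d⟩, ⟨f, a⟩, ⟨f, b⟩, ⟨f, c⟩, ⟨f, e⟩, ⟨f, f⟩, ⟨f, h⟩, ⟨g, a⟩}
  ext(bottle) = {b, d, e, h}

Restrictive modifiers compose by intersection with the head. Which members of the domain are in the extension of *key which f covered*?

{b, e, f, h}

⟦which f covered⟧ = {x : ⟨f, x⟩ ∈ ⟦covered⟧} = {a, b, c, e, f, h}
⟦key⟧ = {b, d, e, f, h}
… ∩ ⟦which f covered⟧ = {b, d, e, f, h} ∩ {a, b, c, e, f, h} = {b, e, f, h}
So ⟦key which f covered⟧ = {b, e, f, h}.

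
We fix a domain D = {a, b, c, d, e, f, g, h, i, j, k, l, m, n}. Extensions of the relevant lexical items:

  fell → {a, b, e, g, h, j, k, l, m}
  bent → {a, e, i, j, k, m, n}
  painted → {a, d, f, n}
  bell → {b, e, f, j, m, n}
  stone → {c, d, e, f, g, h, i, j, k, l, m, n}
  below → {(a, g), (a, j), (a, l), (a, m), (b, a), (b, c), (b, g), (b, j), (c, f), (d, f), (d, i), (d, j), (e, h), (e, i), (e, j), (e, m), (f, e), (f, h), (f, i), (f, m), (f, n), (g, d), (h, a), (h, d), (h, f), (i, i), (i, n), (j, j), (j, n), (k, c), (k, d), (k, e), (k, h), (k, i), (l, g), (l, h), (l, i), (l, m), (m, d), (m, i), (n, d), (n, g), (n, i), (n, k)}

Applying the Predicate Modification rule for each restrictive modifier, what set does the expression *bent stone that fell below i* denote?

{e, k, m}

⟦that fell⟧ = ⟦fell⟧ = {a, b, e, g, h, j, k, l, m}
⟦below i⟧ = {x : ⟨x, i⟩ ∈ ⟦below⟧} = {d, e, f, i, k, l, m, n}
⟦stone⟧ = {c, d, e, f, g, h, i, j, k, l, m, n}
… ∩ ⟦that fell⟧ = {c, d, e, f, g, h, i, j, k, l, m, n} ∩ {a, b, e, g, h, j, k, l, m} = {e, g, h, j, k, l, m}
… ∩ ⟦below i⟧ = {e, g, h, j, k, l, m} ∩ {d, e, f, i, k, l, m, n} = {e, k, l, m}
… ∩ ⟦bent⟧ = {e, k, l, m} ∩ {a, e, i, j, k, m, n} = {e, k, m}
So ⟦bent stone that fell below i⟧ = {e, k, m}.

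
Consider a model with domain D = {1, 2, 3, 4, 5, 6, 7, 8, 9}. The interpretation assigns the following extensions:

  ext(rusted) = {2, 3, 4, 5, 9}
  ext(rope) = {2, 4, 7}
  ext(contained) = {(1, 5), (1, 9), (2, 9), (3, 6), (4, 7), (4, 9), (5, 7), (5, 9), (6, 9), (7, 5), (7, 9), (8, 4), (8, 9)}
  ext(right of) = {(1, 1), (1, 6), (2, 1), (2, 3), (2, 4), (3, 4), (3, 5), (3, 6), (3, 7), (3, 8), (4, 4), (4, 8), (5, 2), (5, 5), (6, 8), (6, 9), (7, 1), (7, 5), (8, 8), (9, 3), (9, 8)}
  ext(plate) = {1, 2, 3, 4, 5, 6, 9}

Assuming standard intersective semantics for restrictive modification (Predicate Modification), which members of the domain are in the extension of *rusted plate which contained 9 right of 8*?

{4}

⟦which contained 9⟧ = {x : ⟨x, 9⟩ ∈ ⟦contained⟧} = {1, 2, 4, 5, 6, 7, 8}
⟦right of 8⟧ = {x : ⟨x, 8⟩ ∈ ⟦right of⟧} = {3, 4, 6, 8, 9}
⟦plate⟧ = {1, 2, 3, 4, 5, 6, 9}
… ∩ ⟦which contained 9⟧ = {1, 2, 3, 4, 5, 6, 9} ∩ {1, 2, 4, 5, 6, 7, 8} = {1, 2, 4, 5, 6}
… ∩ ⟦right of 8⟧ = {1, 2, 4, 5, 6} ∩ {3, 4, 6, 8, 9} = {4, 6}
… ∩ ⟦rusted⟧ = {4, 6} ∩ {2, 3, 4, 5, 9} = {4}
So ⟦rusted plate which contained 9 right of 8⟧ = {4}.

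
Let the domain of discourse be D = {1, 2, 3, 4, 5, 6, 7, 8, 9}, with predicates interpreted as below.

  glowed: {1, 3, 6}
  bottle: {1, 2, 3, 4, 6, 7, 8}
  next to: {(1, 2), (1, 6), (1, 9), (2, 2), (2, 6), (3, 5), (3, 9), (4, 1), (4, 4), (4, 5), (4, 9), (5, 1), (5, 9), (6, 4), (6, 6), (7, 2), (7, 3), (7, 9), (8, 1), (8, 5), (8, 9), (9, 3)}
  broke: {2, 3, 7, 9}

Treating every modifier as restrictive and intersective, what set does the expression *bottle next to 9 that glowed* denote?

⟦next to 9⟧ = {x : ⟨x, 9⟩ ∈ ⟦next to⟧} = {1, 3, 4, 5, 7, 8}
⟦that glowed⟧ = ⟦glowed⟧ = {1, 3, 6}
⟦bottle⟧ = {1, 2, 3, 4, 6, 7, 8}
… ∩ ⟦next to 9⟧ = {1, 2, 3, 4, 6, 7, 8} ∩ {1, 3, 4, 5, 7, 8} = {1, 3, 4, 7, 8}
… ∩ ⟦that glowed⟧ = {1, 3, 4, 7, 8} ∩ {1, 3, 6} = {1, 3}
So ⟦bottle next to 9 that glowed⟧ = {1, 3}.

{1, 3}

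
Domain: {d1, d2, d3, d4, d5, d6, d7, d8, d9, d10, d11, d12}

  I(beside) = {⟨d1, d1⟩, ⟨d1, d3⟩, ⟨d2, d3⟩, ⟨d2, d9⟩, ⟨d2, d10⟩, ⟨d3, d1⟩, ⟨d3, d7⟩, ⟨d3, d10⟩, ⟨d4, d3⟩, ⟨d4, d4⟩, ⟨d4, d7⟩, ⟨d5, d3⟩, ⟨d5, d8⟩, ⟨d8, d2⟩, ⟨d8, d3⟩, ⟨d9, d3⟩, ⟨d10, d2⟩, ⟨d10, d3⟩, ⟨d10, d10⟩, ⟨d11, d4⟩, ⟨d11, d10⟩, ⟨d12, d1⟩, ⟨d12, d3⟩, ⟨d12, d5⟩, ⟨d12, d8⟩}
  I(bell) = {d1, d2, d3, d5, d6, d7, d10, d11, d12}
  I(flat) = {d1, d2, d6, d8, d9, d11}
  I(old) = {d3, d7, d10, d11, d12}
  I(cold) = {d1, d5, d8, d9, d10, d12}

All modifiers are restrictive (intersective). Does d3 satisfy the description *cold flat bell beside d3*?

no

⟦beside d3⟧ = {x : ⟨x, d3⟩ ∈ ⟦beside⟧} = {d1, d2, d4, d5, d8, d9, d10, d12}
⟦bell⟧ = {d1, d2, d3, d5, d6, d7, d10, d11, d12}
… ∩ ⟦beside d3⟧ = {d1, d2, d3, d5, d6, d7, d10, d11, d12} ∩ {d1, d2, d4, d5, d8, d9, d10, d12} = {d1, d2, d5, d10, d12}
… ∩ ⟦cold⟧ = {d1, d2, d5, d10, d12} ∩ {d1, d5, d8, d9, d10, d12} = {d1, d5, d10, d12}
… ∩ ⟦flat⟧ = {d1, d5, d10, d12} ∩ {d1, d2, d6, d8, d9, d11} = {d1}
⟦cold flat bell beside d3⟧ = {d1}; d3 ∉ this set.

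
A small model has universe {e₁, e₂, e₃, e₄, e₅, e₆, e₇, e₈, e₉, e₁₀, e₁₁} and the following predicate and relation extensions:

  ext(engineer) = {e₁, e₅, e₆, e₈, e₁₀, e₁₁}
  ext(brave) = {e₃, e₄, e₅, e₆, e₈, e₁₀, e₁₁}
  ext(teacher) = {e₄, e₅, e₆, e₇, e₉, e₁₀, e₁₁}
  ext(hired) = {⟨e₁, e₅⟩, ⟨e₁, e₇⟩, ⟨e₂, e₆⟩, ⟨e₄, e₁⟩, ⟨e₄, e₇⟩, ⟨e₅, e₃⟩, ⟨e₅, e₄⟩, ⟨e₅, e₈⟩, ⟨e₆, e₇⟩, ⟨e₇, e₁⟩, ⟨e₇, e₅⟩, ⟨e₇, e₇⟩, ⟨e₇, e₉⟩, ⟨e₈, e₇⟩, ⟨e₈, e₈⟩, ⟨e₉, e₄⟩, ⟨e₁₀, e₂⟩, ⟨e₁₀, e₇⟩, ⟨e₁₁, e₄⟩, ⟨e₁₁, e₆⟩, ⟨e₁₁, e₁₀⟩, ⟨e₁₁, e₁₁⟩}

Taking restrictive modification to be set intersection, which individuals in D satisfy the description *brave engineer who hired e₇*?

⟦who hired e₇⟧ = {x : ⟨x, e₇⟩ ∈ ⟦hired⟧} = {e₁, e₄, e₆, e₇, e₈, e₁₀}
⟦engineer⟧ = {e₁, e₅, e₆, e₈, e₁₀, e₁₁}
… ∩ ⟦who hired e₇⟧ = {e₁, e₅, e₆, e₈, e₁₀, e₁₁} ∩ {e₁, e₄, e₆, e₇, e₈, e₁₀} = {e₁, e₆, e₈, e₁₀}
… ∩ ⟦brave⟧ = {e₁, e₆, e₈, e₁₀} ∩ {e₃, e₄, e₅, e₆, e₈, e₁₀, e₁₁} = {e₆, e₈, e₁₀}
So ⟦brave engineer who hired e₇⟧ = {e₆, e₈, e₁₀}.

{e₆, e₈, e₁₀}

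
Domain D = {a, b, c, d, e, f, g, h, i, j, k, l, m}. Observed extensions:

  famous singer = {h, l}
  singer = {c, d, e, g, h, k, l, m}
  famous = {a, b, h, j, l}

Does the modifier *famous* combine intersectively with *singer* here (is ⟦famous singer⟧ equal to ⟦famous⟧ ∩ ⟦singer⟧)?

yes

⟦famous⟧ ∩ ⟦singer⟧ = {a, b, h, j, l} ∩ {c, d, e, g, h, k, l, m} = {h, l}
Observed ⟦famous singer⟧ = {h, l}.
These coincide, so the modifier is intersective here.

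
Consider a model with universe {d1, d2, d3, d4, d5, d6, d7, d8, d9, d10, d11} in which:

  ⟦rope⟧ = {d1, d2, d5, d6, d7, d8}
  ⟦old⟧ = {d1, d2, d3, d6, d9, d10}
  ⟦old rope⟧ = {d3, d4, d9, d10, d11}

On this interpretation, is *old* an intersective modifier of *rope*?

no

⟦old⟧ ∩ ⟦rope⟧ = {d1, d2, d3, d6, d9, d10} ∩ {d1, d2, d5, d6, d7, d8} = {d1, d2, d6}
Observed ⟦old rope⟧ = {d3, d4, d9, d10, d11}.
These differ, so the modifier is not intersective in this model.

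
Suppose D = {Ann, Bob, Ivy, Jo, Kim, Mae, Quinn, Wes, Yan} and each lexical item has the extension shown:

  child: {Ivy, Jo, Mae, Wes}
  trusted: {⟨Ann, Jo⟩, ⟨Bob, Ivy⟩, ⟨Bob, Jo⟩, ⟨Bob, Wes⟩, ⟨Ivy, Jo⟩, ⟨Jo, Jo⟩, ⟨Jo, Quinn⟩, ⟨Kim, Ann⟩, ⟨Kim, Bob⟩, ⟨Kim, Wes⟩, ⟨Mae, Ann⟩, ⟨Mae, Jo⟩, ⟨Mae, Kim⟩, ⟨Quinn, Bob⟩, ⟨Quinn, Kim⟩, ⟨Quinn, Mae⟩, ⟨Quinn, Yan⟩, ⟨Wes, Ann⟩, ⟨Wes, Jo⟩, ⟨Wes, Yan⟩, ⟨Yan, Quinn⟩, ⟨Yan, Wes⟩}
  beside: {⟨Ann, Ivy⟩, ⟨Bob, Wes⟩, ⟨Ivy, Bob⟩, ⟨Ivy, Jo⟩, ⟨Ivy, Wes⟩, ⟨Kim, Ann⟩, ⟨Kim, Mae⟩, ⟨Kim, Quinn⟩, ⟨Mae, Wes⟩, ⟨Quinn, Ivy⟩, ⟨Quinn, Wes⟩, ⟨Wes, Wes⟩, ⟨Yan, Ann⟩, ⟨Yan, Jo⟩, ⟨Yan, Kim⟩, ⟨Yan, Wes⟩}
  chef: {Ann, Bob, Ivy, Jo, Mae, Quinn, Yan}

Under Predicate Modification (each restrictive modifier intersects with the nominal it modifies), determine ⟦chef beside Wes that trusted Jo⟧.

⟦beside Wes⟧ = {x : ⟨x, Wes⟩ ∈ ⟦beside⟧} = {Bob, Ivy, Mae, Quinn, Wes, Yan}
⟦that trusted Jo⟧ = {x : ⟨x, Jo⟩ ∈ ⟦trusted⟧} = {Ann, Bob, Ivy, Jo, Mae, Wes}
⟦chef⟧ = {Ann, Bob, Ivy, Jo, Mae, Quinn, Yan}
… ∩ ⟦beside Wes⟧ = {Ann, Bob, Ivy, Jo, Mae, Quinn, Yan} ∩ {Bob, Ivy, Mae, Quinn, Wes, Yan} = {Bob, Ivy, Mae, Quinn, Yan}
… ∩ ⟦that trusted Jo⟧ = {Bob, Ivy, Mae, Quinn, Yan} ∩ {Ann, Bob, Ivy, Jo, Mae, Wes} = {Bob, Ivy, Mae}
So ⟦chef beside Wes that trusted Jo⟧ = {Bob, Ivy, Mae}.

{Bob, Ivy, Mae}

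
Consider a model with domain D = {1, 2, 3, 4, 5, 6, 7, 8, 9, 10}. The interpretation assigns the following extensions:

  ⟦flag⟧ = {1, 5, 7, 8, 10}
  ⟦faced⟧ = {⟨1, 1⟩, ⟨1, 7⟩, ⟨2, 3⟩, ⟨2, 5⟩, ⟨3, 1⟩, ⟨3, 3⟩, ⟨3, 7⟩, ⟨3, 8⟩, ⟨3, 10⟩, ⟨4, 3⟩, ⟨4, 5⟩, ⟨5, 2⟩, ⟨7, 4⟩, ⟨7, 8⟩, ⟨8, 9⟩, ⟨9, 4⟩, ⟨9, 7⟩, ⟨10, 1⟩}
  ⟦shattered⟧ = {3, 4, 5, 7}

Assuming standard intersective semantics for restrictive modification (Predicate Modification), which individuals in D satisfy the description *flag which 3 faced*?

{1, 7, 8, 10}

⟦which 3 faced⟧ = {x : ⟨3, x⟩ ∈ ⟦faced⟧} = {1, 3, 7, 8, 10}
⟦flag⟧ = {1, 5, 7, 8, 10}
… ∩ ⟦which 3 faced⟧ = {1, 5, 7, 8, 10} ∩ {1, 3, 7, 8, 10} = {1, 7, 8, 10}
So ⟦flag which 3 faced⟧ = {1, 7, 8, 10}.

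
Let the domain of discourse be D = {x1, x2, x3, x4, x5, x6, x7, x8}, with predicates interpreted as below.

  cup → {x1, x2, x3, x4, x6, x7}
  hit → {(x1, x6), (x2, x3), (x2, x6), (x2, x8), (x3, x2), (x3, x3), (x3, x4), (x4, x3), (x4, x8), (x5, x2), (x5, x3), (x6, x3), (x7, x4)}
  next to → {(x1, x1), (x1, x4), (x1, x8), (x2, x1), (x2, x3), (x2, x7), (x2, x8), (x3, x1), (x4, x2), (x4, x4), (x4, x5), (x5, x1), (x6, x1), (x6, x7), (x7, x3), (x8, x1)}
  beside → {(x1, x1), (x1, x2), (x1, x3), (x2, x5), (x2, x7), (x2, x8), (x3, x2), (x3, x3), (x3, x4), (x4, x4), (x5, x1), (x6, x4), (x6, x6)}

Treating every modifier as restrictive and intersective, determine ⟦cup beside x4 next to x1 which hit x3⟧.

{x3, x6}

⟦beside x4⟧ = {x : ⟨x, x4⟩ ∈ ⟦beside⟧} = {x3, x4, x6}
⟦next to x1⟧ = {x : ⟨x, x1⟩ ∈ ⟦next to⟧} = {x1, x2, x3, x5, x6, x8}
⟦which hit x3⟧ = {x : ⟨x, x3⟩ ∈ ⟦hit⟧} = {x2, x3, x4, x5, x6}
⟦cup⟧ = {x1, x2, x3, x4, x6, x7}
… ∩ ⟦beside x4⟧ = {x1, x2, x3, x4, x6, x7} ∩ {x3, x4, x6} = {x3, x4, x6}
… ∩ ⟦next to x1⟧ = {x3, x4, x6} ∩ {x1, x2, x3, x5, x6, x8} = {x3, x6}
… ∩ ⟦which hit x3⟧ = {x3, x6} ∩ {x2, x3, x4, x5, x6} = {x3, x6}
So ⟦cup beside x4 next to x1 which hit x3⟧ = {x3, x6}.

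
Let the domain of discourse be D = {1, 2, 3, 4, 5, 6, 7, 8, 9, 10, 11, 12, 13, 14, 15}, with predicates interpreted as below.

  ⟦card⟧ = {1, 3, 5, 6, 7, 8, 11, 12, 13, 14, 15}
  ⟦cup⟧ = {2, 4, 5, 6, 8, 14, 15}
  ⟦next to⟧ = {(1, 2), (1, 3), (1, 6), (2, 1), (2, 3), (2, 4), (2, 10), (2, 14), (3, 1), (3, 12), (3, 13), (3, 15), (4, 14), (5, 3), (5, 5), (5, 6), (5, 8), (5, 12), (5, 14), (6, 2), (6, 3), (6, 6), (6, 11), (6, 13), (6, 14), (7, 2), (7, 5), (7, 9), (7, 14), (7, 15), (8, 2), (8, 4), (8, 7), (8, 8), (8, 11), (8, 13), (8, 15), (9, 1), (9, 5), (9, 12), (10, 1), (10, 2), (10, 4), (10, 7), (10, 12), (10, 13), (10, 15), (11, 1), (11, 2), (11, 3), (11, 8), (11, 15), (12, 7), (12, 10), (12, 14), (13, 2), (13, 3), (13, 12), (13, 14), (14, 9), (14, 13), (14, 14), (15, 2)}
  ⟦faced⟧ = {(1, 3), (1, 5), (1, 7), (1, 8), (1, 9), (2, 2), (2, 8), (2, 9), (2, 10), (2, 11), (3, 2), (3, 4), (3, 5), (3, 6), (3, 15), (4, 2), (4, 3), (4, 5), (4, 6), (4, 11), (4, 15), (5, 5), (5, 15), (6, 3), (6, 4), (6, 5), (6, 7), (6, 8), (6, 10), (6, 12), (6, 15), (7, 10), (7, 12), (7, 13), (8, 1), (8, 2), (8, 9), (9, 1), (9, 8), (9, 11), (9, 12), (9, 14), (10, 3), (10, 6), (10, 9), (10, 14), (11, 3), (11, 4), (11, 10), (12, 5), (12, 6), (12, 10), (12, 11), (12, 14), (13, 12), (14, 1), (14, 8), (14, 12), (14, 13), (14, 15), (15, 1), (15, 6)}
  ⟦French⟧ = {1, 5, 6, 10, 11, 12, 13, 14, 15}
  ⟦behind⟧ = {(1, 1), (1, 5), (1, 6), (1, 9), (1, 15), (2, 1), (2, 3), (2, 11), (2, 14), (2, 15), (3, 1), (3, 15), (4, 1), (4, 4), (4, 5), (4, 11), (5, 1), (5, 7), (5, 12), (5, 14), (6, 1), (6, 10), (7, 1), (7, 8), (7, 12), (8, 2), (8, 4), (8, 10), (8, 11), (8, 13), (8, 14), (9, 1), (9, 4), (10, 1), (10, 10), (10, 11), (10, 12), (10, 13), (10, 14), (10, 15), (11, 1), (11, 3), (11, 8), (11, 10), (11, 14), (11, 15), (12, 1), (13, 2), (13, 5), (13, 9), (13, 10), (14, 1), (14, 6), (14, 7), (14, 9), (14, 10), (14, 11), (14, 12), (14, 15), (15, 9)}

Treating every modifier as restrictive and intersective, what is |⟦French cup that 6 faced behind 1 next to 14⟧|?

⟦that 6 faced⟧ = {x : ⟨6, x⟩ ∈ ⟦faced⟧} = {3, 4, 5, 7, 8, 10, 12, 15}
⟦behind 1⟧ = {x : ⟨x, 1⟩ ∈ ⟦behind⟧} = {1, 2, 3, 4, 5, 6, 7, 9, 10, 11, 12, 14}
⟦next to 14⟧ = {x : ⟨x, 14⟩ ∈ ⟦next to⟧} = {2, 4, 5, 6, 7, 12, 13, 14}
⟦cup⟧ = {2, 4, 5, 6, 8, 14, 15}
… ∩ ⟦that 6 faced⟧ = {2, 4, 5, 6, 8, 14, 15} ∩ {3, 4, 5, 7, 8, 10, 12, 15} = {4, 5, 8, 15}
… ∩ ⟦behind 1⟧ = {4, 5, 8, 15} ∩ {1, 2, 3, 4, 5, 6, 7, 9, 10, 11, 12, 14} = {4, 5}
… ∩ ⟦next to 14⟧ = {4, 5} ∩ {2, 4, 5, 6, 7, 12, 13, 14} = {4, 5}
… ∩ ⟦French⟧ = {4, 5} ∩ {1, 5, 6, 10, 11, 12, 13, 14, 15} = {5}
⟦French cup that 6 faced behind 1 next to 14⟧ = {5}, so the cardinality is 1.

1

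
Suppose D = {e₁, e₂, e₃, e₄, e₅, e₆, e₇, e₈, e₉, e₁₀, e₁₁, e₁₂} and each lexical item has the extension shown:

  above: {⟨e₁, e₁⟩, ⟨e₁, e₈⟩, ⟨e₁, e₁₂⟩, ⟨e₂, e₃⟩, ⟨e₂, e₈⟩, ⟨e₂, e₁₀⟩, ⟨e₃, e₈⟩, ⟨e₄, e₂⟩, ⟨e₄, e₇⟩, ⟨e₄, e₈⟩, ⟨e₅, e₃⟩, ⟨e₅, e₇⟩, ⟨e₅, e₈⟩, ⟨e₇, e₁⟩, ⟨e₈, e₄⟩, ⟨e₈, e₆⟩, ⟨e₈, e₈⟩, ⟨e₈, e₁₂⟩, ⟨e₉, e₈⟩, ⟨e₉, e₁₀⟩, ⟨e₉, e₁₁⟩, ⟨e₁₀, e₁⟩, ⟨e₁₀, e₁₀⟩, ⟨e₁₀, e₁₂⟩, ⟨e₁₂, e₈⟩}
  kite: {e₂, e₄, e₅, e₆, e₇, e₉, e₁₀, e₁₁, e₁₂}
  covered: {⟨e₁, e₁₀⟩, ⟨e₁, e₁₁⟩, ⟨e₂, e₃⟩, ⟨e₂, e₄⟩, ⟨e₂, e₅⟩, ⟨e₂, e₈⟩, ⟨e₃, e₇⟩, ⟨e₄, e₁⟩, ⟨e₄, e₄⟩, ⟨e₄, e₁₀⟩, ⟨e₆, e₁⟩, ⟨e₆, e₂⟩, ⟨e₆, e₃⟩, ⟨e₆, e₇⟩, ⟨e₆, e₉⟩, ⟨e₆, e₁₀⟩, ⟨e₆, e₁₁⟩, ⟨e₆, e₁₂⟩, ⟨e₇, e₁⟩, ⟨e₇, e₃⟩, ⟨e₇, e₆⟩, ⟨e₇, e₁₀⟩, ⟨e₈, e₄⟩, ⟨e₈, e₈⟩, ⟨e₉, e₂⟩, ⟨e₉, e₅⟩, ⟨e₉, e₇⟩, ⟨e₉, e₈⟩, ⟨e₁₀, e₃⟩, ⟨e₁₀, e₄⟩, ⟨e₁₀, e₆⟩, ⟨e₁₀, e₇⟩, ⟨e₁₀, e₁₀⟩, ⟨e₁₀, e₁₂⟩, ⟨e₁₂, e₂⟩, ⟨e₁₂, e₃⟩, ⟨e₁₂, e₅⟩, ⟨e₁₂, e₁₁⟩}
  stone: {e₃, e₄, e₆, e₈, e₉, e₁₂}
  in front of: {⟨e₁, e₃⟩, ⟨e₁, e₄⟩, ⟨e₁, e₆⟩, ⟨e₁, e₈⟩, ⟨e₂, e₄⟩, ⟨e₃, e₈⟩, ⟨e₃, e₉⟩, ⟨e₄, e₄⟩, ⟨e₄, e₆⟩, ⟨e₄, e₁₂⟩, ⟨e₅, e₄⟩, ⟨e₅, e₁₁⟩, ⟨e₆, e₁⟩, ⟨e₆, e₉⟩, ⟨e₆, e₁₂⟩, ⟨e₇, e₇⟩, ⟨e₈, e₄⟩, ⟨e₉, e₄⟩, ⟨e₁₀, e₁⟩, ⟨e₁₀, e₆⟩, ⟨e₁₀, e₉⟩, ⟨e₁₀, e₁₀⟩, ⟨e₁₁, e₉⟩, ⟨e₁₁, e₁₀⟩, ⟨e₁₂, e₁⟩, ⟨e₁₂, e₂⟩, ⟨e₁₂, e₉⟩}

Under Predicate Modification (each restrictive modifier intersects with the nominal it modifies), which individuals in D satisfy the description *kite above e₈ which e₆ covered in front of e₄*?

⟦above e₈⟧ = {x : ⟨x, e₈⟩ ∈ ⟦above⟧} = {e₁, e₂, e₃, e₄, e₅, e₈, e₉, e₁₂}
⟦which e₆ covered⟧ = {x : ⟨e₆, x⟩ ∈ ⟦covered⟧} = {e₁, e₂, e₃, e₇, e₉, e₁₀, e₁₁, e₁₂}
⟦in front of e₄⟧ = {x : ⟨x, e₄⟩ ∈ ⟦in front of⟧} = {e₁, e₂, e₄, e₅, e₈, e₉}
⟦kite⟧ = {e₂, e₄, e₅, e₆, e₇, e₉, e₁₀, e₁₁, e₁₂}
… ∩ ⟦above e₈⟧ = {e₂, e₄, e₅, e₆, e₇, e₉, e₁₀, e₁₁, e₁₂} ∩ {e₁, e₂, e₃, e₄, e₅, e₈, e₉, e₁₂} = {e₂, e₄, e₅, e₉, e₁₂}
… ∩ ⟦which e₆ covered⟧ = {e₂, e₄, e₅, e₉, e₁₂} ∩ {e₁, e₂, e₃, e₇, e₉, e₁₀, e₁₁, e₁₂} = {e₂, e₉, e₁₂}
… ∩ ⟦in front of e₄⟧ = {e₂, e₉, e₁₂} ∩ {e₁, e₂, e₄, e₅, e₈, e₉} = {e₂, e₉}
So ⟦kite above e₈ which e₆ covered in front of e₄⟧ = {e₂, e₉}.

{e₂, e₉}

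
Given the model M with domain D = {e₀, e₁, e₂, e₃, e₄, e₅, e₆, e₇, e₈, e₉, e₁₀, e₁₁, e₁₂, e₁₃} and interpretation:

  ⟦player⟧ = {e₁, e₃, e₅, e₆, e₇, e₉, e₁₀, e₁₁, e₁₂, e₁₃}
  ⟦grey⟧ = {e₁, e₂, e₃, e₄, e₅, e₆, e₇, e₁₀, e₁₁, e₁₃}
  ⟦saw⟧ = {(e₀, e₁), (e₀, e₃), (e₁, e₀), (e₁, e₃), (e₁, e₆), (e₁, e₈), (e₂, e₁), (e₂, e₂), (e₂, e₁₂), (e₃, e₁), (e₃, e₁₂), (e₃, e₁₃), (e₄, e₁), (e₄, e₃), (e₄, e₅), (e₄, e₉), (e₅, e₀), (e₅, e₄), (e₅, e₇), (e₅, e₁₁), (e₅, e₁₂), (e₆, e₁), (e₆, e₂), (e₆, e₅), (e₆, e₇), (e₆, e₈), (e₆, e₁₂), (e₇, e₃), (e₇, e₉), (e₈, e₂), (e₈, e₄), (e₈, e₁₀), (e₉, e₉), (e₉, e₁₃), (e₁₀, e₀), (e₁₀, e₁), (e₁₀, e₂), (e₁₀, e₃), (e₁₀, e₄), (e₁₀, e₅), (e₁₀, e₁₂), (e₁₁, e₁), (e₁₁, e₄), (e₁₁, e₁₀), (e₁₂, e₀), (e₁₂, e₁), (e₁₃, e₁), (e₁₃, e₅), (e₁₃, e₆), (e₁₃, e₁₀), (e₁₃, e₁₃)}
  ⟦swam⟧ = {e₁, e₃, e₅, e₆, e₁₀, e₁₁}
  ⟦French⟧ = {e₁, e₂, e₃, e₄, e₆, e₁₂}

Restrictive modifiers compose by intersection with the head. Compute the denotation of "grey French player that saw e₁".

⟦that saw e₁⟧ = {x : ⟨x, e₁⟩ ∈ ⟦saw⟧} = {e₀, e₂, e₃, e₄, e₆, e₁₀, e₁₁, e₁₂, e₁₃}
⟦player⟧ = {e₁, e₃, e₅, e₆, e₇, e₉, e₁₀, e₁₁, e₁₂, e₁₃}
… ∩ ⟦that saw e₁⟧ = {e₁, e₃, e₅, e₆, e₇, e₉, e₁₀, e₁₁, e₁₂, e₁₃} ∩ {e₀, e₂, e₃, e₄, e₆, e₁₀, e₁₁, e₁₂, e₁₃} = {e₃, e₆, e₁₀, e₁₁, e₁₂, e₁₃}
… ∩ ⟦grey⟧ = {e₃, e₆, e₁₀, e₁₁, e₁₂, e₁₃} ∩ {e₁, e₂, e₃, e₄, e₅, e₆, e₇, e₁₀, e₁₁, e₁₃} = {e₃, e₆, e₁₀, e₁₁, e₁₃}
… ∩ ⟦French⟧ = {e₃, e₆, e₁₀, e₁₁, e₁₃} ∩ {e₁, e₂, e₃, e₄, e₆, e₁₂} = {e₃, e₆}
So ⟦grey French player that saw e₁⟧ = {e₃, e₆}.

{e₃, e₆}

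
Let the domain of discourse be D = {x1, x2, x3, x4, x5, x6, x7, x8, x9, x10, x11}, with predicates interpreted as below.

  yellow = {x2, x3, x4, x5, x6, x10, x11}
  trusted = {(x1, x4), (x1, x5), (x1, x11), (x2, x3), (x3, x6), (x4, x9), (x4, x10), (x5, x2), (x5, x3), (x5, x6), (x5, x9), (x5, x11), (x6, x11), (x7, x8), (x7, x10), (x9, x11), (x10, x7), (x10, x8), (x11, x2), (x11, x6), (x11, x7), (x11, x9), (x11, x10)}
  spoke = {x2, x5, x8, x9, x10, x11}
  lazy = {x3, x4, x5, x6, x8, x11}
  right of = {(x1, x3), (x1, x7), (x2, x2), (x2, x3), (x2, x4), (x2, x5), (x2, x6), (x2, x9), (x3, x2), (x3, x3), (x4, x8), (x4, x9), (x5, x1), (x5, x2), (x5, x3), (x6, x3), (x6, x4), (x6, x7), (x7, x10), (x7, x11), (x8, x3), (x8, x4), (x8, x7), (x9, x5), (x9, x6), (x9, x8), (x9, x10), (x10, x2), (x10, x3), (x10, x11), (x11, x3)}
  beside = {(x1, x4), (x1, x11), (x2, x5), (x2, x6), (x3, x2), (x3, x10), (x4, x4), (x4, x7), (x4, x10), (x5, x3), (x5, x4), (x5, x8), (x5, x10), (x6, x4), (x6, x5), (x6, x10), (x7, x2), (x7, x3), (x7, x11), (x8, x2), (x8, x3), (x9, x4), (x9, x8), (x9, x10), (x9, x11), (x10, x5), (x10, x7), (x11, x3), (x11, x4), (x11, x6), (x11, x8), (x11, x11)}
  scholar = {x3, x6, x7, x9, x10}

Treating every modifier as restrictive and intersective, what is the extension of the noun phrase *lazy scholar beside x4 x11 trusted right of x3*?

⟦beside x4⟧ = {x : ⟨x, x4⟩ ∈ ⟦beside⟧} = {x1, x4, x5, x6, x9, x11}
⟦x11 trusted⟧ = {x : ⟨x11, x⟩ ∈ ⟦trusted⟧} = {x2, x6, x7, x9, x10}
⟦right of x3⟧ = {x : ⟨x, x3⟩ ∈ ⟦right of⟧} = {x1, x2, x3, x5, x6, x8, x10, x11}
⟦scholar⟧ = {x3, x6, x7, x9, x10}
… ∩ ⟦beside x4⟧ = {x3, x6, x7, x9, x10} ∩ {x1, x4, x5, x6, x9, x11} = {x6, x9}
… ∩ ⟦x11 trusted⟧ = {x6, x9} ∩ {x2, x6, x7, x9, x10} = {x6, x9}
… ∩ ⟦right of x3⟧ = {x6, x9} ∩ {x1, x2, x3, x5, x6, x8, x10, x11} = {x6}
… ∩ ⟦lazy⟧ = {x6} ∩ {x3, x4, x5, x6, x8, x11} = {x6}
So ⟦lazy scholar beside x4 x11 trusted right of x3⟧ = {x6}.

{x6}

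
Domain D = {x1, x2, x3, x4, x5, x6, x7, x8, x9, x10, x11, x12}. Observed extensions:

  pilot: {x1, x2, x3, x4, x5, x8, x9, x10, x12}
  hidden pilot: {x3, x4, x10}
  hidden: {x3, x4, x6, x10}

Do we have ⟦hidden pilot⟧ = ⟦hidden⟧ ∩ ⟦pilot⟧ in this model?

yes

⟦hidden⟧ ∩ ⟦pilot⟧ = {x3, x4, x6, x10} ∩ {x1, x2, x3, x4, x5, x8, x9, x10, x12} = {x3, x4, x10}
Observed ⟦hidden pilot⟧ = {x3, x4, x10}.
These coincide, so the modifier is intersective here.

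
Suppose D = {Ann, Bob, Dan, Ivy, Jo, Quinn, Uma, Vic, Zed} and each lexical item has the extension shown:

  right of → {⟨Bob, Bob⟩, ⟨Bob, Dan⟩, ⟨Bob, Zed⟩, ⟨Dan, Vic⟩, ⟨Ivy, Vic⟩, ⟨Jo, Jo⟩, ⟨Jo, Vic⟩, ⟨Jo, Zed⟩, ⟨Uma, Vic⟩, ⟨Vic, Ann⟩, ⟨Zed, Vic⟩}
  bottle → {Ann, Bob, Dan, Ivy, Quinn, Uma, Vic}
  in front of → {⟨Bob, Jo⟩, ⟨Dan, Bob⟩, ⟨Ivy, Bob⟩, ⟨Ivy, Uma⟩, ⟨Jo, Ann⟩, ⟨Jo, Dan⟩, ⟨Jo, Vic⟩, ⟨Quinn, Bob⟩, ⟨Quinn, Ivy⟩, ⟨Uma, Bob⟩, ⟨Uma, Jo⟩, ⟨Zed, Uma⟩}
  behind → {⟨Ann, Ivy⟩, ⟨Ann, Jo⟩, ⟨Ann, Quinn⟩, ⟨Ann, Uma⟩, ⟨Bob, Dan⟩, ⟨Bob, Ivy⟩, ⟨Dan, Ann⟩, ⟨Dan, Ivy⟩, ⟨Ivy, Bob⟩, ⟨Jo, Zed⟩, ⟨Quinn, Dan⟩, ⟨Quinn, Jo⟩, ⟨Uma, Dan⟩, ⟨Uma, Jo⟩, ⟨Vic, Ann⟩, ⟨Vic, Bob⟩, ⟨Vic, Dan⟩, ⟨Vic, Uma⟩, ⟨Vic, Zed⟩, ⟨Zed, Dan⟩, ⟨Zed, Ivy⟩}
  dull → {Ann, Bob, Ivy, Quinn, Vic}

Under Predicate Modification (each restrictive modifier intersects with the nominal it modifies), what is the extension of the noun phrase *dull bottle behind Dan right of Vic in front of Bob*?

⟦behind Dan⟧ = {x : ⟨x, Dan⟩ ∈ ⟦behind⟧} = {Bob, Quinn, Uma, Vic, Zed}
⟦right of Vic⟧ = {x : ⟨x, Vic⟩ ∈ ⟦right of⟧} = {Dan, Ivy, Jo, Uma, Zed}
⟦in front of Bob⟧ = {x : ⟨x, Bob⟩ ∈ ⟦in front of⟧} = {Dan, Ivy, Quinn, Uma}
⟦bottle⟧ = {Ann, Bob, Dan, Ivy, Quinn, Uma, Vic}
… ∩ ⟦behind Dan⟧ = {Ann, Bob, Dan, Ivy, Quinn, Uma, Vic} ∩ {Bob, Quinn, Uma, Vic, Zed} = {Bob, Quinn, Uma, Vic}
… ∩ ⟦right of Vic⟧ = {Bob, Quinn, Uma, Vic} ∩ {Dan, Ivy, Jo, Uma, Zed} = {Uma}
… ∩ ⟦in front of Bob⟧ = {Uma} ∩ {Dan, Ivy, Quinn, Uma} = {Uma}
… ∩ ⟦dull⟧ = {Uma} ∩ {Ann, Bob, Ivy, Quinn, Vic} = ∅
So ⟦dull bottle behind Dan right of Vic in front of Bob⟧ = ∅.

∅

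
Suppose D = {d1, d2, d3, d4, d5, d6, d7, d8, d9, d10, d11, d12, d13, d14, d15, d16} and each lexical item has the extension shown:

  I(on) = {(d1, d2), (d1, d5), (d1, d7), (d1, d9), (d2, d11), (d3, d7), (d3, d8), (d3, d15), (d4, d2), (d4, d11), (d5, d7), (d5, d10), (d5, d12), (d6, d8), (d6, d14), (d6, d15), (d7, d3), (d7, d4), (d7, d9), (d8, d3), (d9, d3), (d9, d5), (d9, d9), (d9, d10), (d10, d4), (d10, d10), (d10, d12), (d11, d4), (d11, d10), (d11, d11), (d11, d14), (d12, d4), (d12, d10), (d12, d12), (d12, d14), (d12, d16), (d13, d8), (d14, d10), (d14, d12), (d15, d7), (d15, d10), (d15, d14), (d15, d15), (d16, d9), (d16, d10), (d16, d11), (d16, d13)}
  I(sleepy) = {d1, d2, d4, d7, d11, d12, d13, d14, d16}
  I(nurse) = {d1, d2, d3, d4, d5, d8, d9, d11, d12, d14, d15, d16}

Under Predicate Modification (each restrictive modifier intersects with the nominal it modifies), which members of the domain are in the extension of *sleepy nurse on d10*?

⟦on d10⟧ = {x : ⟨x, d10⟩ ∈ ⟦on⟧} = {d5, d9, d10, d11, d12, d14, d15, d16}
⟦nurse⟧ = {d1, d2, d3, d4, d5, d8, d9, d11, d12, d14, d15, d16}
… ∩ ⟦on d10⟧ = {d1, d2, d3, d4, d5, d8, d9, d11, d12, d14, d15, d16} ∩ {d5, d9, d10, d11, d12, d14, d15, d16} = {d5, d9, d11, d12, d14, d15, d16}
… ∩ ⟦sleepy⟧ = {d5, d9, d11, d12, d14, d15, d16} ∩ {d1, d2, d4, d7, d11, d12, d13, d14, d16} = {d11, d12, d14, d16}
So ⟦sleepy nurse on d10⟧ = {d11, d12, d14, d16}.

{d11, d12, d14, d16}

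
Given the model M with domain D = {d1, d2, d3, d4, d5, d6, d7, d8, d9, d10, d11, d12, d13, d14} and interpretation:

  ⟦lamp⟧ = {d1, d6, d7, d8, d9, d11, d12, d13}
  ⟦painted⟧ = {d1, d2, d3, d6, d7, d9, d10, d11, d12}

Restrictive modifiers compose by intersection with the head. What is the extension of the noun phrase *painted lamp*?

{d1, d6, d7, d9, d11, d12}

⟦lamp⟧ = {d1, d6, d7, d8, d9, d11, d12, d13}
… ∩ ⟦painted⟧ = {d1, d6, d7, d8, d9, d11, d12, d13} ∩ {d1, d2, d3, d6, d7, d9, d10, d11, d12} = {d1, d6, d7, d9, d11, d12}
So ⟦painted lamp⟧ = {d1, d6, d7, d9, d11, d12}.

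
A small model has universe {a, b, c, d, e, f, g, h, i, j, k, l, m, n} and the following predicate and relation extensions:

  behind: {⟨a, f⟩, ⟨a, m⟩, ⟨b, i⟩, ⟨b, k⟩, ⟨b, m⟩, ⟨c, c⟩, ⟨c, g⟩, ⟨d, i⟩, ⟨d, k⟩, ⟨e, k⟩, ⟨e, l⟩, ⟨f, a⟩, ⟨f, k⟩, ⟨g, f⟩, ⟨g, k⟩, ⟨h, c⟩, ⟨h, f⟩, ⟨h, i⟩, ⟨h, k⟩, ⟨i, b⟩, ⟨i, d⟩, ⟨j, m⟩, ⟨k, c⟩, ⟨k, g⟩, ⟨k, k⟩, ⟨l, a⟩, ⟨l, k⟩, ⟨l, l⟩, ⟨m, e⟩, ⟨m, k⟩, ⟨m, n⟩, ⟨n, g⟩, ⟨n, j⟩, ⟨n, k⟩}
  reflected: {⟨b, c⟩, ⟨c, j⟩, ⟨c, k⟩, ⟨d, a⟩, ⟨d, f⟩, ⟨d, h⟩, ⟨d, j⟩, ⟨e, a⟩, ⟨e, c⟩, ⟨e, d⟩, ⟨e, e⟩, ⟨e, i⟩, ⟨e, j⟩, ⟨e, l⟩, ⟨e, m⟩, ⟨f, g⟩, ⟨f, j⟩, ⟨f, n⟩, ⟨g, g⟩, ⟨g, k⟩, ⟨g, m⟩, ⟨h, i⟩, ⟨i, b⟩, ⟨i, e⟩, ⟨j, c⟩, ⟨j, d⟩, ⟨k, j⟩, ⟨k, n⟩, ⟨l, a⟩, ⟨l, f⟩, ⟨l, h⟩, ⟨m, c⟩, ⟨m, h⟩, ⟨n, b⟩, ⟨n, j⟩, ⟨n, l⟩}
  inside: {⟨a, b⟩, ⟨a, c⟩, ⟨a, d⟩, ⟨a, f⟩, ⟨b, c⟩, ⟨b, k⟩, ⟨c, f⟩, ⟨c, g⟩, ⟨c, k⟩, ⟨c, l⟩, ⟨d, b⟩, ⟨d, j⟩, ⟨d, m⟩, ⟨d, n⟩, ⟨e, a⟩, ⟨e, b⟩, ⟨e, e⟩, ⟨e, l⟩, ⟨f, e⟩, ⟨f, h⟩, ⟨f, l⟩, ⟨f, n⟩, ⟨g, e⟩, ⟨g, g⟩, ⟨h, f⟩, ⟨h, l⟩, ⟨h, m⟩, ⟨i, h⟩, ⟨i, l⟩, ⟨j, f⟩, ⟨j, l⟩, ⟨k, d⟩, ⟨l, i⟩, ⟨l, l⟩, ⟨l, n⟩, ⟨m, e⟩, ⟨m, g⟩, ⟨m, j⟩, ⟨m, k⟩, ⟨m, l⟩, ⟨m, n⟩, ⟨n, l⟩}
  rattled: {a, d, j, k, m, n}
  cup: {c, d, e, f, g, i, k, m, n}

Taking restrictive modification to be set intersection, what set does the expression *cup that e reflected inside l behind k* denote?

{e, m}

⟦that e reflected⟧ = {x : ⟨e, x⟩ ∈ ⟦reflected⟧} = {a, c, d, e, i, j, l, m}
⟦inside l⟧ = {x : ⟨x, l⟩ ∈ ⟦inside⟧} = {c, e, f, h, i, j, l, m, n}
⟦behind k⟧ = {x : ⟨x, k⟩ ∈ ⟦behind⟧} = {b, d, e, f, g, h, k, l, m, n}
⟦cup⟧ = {c, d, e, f, g, i, k, m, n}
… ∩ ⟦that e reflected⟧ = {c, d, e, f, g, i, k, m, n} ∩ {a, c, d, e, i, j, l, m} = {c, d, e, i, m}
… ∩ ⟦inside l⟧ = {c, d, e, i, m} ∩ {c, e, f, h, i, j, l, m, n} = {c, e, i, m}
… ∩ ⟦behind k⟧ = {c, e, i, m} ∩ {b, d, e, f, g, h, k, l, m, n} = {e, m}
So ⟦cup that e reflected inside l behind k⟧ = {e, m}.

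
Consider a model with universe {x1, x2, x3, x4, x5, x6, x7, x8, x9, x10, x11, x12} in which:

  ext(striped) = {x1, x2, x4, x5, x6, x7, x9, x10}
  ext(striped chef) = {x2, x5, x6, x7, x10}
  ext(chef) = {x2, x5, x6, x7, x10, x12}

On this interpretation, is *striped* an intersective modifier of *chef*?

⟦striped⟧ ∩ ⟦chef⟧ = {x1, x2, x4, x5, x6, x7, x9, x10} ∩ {x2, x5, x6, x7, x10, x12} = {x2, x5, x6, x7, x10}
Observed ⟦striped chef⟧ = {x2, x5, x6, x7, x10}.
These coincide, so the modifier is intersective here.

yes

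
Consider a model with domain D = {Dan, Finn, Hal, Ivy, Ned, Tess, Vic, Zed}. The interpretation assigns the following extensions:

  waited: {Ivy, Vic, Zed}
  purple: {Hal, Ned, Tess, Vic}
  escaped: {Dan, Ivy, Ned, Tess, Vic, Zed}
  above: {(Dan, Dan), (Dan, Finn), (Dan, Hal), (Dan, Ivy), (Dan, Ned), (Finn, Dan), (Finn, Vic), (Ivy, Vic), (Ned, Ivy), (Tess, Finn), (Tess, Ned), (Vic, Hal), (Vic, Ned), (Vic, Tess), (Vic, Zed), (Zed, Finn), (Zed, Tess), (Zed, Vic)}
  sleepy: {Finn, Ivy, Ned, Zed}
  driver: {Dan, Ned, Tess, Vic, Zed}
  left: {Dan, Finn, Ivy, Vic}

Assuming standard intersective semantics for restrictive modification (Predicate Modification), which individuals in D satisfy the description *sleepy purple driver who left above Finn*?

⟦who left⟧ = ⟦left⟧ = {Dan, Finn, Ivy, Vic}
⟦above Finn⟧ = {x : ⟨x, Finn⟩ ∈ ⟦above⟧} = {Dan, Tess, Zed}
⟦driver⟧ = {Dan, Ned, Tess, Vic, Zed}
… ∩ ⟦who left⟧ = {Dan, Ned, Tess, Vic, Zed} ∩ {Dan, Finn, Ivy, Vic} = {Dan, Vic}
… ∩ ⟦above Finn⟧ = {Dan, Vic} ∩ {Dan, Tess, Zed} = {Dan}
… ∩ ⟦sleepy⟧ = {Dan} ∩ {Finn, Ivy, Ned, Zed} = ∅
… ∩ ⟦purple⟧ = ∅ ∩ {Hal, Ned, Tess, Vic} = ∅
So ⟦sleepy purple driver who left above Finn⟧ = {}.

{}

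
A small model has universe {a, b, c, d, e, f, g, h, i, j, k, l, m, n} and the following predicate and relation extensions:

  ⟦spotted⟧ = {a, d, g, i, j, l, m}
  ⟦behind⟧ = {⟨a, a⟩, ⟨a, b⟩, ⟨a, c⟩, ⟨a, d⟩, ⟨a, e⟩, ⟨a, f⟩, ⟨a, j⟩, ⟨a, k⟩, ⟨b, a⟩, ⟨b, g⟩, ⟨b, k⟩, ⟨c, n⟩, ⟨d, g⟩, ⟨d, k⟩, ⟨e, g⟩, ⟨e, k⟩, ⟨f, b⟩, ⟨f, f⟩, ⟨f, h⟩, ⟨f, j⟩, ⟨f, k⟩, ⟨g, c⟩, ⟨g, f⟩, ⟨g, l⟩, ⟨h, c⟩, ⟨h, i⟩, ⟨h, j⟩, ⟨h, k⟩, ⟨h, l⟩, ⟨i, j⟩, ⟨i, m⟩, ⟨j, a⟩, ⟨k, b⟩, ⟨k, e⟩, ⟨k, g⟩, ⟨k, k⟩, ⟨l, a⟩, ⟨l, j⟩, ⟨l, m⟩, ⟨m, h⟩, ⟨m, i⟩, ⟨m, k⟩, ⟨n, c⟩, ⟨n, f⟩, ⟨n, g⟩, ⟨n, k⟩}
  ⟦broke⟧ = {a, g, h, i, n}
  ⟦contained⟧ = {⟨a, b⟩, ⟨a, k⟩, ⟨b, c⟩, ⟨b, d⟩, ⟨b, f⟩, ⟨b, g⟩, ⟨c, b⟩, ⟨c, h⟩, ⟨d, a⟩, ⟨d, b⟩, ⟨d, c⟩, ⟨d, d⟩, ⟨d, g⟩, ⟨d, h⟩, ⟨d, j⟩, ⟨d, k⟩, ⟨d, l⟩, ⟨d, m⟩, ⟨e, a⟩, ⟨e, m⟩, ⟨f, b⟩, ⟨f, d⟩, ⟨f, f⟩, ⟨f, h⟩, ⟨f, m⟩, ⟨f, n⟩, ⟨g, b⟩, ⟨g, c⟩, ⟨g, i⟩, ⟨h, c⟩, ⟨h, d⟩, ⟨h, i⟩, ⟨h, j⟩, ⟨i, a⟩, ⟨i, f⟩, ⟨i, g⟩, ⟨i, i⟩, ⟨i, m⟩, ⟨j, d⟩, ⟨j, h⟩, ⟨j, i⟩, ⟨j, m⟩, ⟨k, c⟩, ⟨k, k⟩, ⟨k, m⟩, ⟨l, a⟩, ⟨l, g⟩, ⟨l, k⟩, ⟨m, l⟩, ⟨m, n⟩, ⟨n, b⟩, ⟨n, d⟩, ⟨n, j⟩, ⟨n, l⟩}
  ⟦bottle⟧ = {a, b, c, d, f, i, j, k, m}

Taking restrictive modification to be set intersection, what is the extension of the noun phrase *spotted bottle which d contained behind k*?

⟦which d contained⟧ = {x : ⟨d, x⟩ ∈ ⟦contained⟧} = {a, b, c, d, g, h, j, k, l, m}
⟦behind k⟧ = {x : ⟨x, k⟩ ∈ ⟦behind⟧} = {a, b, d, e, f, h, k, m, n}
⟦bottle⟧ = {a, b, c, d, f, i, j, k, m}
… ∩ ⟦which d contained⟧ = {a, b, c, d, f, i, j, k, m} ∩ {a, b, c, d, g, h, j, k, l, m} = {a, b, c, d, j, k, m}
… ∩ ⟦behind k⟧ = {a, b, c, d, j, k, m} ∩ {a, b, d, e, f, h, k, m, n} = {a, b, d, k, m}
… ∩ ⟦spotted⟧ = {a, b, d, k, m} ∩ {a, d, g, i, j, l, m} = {a, d, m}
So ⟦spotted bottle which d contained behind k⟧ = {a, d, m}.

{a, d, m}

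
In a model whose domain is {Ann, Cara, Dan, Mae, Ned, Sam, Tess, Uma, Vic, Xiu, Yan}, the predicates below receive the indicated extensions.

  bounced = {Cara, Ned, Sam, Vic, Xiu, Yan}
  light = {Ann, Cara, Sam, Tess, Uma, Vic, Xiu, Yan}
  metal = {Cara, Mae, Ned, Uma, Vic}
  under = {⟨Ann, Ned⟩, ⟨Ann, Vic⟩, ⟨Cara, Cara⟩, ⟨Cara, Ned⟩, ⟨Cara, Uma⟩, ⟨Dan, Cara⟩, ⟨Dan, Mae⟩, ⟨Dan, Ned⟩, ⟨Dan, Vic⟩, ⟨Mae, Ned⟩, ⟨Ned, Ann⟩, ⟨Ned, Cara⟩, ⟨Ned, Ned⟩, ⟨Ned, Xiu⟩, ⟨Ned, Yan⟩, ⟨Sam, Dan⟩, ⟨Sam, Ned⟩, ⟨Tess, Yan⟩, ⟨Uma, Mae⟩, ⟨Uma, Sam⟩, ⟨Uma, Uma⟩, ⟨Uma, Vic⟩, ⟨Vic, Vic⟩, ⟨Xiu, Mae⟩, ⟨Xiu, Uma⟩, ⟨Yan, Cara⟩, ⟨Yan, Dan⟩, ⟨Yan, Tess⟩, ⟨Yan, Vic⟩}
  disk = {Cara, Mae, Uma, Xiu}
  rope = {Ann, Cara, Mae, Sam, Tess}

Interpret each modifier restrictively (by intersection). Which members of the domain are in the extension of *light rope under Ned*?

{Ann, Cara, Sam}

⟦under Ned⟧ = {x : ⟨x, Ned⟩ ∈ ⟦under⟧} = {Ann, Cara, Dan, Mae, Ned, Sam}
⟦rope⟧ = {Ann, Cara, Mae, Sam, Tess}
… ∩ ⟦under Ned⟧ = {Ann, Cara, Mae, Sam, Tess} ∩ {Ann, Cara, Dan, Mae, Ned, Sam} = {Ann, Cara, Mae, Sam}
… ∩ ⟦light⟧ = {Ann, Cara, Mae, Sam} ∩ {Ann, Cara, Sam, Tess, Uma, Vic, Xiu, Yan} = {Ann, Cara, Sam}
So ⟦light rope under Ned⟧ = {Ann, Cara, Sam}.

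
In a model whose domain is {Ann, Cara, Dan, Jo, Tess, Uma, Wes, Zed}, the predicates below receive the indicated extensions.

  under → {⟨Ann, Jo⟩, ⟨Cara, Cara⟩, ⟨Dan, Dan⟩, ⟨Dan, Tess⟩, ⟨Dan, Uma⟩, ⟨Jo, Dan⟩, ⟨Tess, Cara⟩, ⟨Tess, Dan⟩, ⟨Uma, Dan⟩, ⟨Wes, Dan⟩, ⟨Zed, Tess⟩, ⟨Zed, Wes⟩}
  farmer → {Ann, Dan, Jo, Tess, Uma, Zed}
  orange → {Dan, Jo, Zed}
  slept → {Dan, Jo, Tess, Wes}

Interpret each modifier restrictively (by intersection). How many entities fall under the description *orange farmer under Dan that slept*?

2

⟦under Dan⟧ = {x : ⟨x, Dan⟩ ∈ ⟦under⟧} = {Dan, Jo, Tess, Uma, Wes}
⟦that slept⟧ = ⟦slept⟧ = {Dan, Jo, Tess, Wes}
⟦farmer⟧ = {Ann, Dan, Jo, Tess, Uma, Zed}
… ∩ ⟦under Dan⟧ = {Ann, Dan, Jo, Tess, Uma, Zed} ∩ {Dan, Jo, Tess, Uma, Wes} = {Dan, Jo, Tess, Uma}
… ∩ ⟦that slept⟧ = {Dan, Jo, Tess, Uma} ∩ {Dan, Jo, Tess, Wes} = {Dan, Jo, Tess}
… ∩ ⟦orange⟧ = {Dan, Jo, Tess} ∩ {Dan, Jo, Zed} = {Dan, Jo}
⟦orange farmer under Dan that slept⟧ = {Dan, Jo}, so the cardinality is 2.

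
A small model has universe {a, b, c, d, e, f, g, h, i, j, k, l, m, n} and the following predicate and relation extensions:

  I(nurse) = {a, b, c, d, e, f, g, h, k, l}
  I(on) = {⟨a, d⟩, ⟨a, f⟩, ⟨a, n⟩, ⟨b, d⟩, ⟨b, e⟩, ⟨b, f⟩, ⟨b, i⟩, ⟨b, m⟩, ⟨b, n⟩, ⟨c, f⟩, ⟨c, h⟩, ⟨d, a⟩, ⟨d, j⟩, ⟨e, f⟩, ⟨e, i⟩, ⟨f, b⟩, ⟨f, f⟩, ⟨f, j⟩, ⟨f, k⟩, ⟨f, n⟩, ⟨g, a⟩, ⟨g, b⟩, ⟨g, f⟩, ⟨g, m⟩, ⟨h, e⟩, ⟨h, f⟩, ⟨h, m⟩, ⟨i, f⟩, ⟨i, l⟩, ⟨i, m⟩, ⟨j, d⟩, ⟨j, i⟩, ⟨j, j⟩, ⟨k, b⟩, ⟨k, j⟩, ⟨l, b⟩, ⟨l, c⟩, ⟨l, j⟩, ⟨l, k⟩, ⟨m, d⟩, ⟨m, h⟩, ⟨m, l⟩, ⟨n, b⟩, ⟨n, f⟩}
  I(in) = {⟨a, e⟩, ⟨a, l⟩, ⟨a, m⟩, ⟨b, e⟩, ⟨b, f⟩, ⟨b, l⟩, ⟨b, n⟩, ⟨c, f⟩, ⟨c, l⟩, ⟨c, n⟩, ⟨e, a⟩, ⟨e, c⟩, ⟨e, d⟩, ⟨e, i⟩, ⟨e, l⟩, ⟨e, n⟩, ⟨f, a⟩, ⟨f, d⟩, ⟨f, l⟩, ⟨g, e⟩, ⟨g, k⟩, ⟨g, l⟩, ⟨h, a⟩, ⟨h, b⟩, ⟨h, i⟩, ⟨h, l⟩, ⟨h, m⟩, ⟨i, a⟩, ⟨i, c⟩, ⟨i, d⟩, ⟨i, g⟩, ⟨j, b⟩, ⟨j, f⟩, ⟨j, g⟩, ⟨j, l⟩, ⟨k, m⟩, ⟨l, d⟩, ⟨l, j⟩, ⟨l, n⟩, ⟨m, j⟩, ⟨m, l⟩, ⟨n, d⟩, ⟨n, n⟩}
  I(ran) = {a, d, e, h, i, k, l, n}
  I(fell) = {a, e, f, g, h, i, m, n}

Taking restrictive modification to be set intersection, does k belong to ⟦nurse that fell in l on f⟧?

⟦that fell⟧ = ⟦fell⟧ = {a, e, f, g, h, i, m, n}
⟦in l⟧ = {x : ⟨x, l⟩ ∈ ⟦in⟧} = {a, b, c, e, f, g, h, j, m}
⟦on f⟧ = {x : ⟨x, f⟩ ∈ ⟦on⟧} = {a, b, c, e, f, g, h, i, n}
⟦nurse⟧ = {a, b, c, d, e, f, g, h, k, l}
… ∩ ⟦that fell⟧ = {a, b, c, d, e, f, g, h, k, l} ∩ {a, e, f, g, h, i, m, n} = {a, e, f, g, h}
… ∩ ⟦in l⟧ = {a, e, f, g, h} ∩ {a, b, c, e, f, g, h, j, m} = {a, e, f, g, h}
… ∩ ⟦on f⟧ = {a, e, f, g, h} ∩ {a, b, c, e, f, g, h, i, n} = {a, e, f, g, h}
⟦nurse that fell in l on f⟧ = {a, e, f, g, h}; k ∉ this set.

no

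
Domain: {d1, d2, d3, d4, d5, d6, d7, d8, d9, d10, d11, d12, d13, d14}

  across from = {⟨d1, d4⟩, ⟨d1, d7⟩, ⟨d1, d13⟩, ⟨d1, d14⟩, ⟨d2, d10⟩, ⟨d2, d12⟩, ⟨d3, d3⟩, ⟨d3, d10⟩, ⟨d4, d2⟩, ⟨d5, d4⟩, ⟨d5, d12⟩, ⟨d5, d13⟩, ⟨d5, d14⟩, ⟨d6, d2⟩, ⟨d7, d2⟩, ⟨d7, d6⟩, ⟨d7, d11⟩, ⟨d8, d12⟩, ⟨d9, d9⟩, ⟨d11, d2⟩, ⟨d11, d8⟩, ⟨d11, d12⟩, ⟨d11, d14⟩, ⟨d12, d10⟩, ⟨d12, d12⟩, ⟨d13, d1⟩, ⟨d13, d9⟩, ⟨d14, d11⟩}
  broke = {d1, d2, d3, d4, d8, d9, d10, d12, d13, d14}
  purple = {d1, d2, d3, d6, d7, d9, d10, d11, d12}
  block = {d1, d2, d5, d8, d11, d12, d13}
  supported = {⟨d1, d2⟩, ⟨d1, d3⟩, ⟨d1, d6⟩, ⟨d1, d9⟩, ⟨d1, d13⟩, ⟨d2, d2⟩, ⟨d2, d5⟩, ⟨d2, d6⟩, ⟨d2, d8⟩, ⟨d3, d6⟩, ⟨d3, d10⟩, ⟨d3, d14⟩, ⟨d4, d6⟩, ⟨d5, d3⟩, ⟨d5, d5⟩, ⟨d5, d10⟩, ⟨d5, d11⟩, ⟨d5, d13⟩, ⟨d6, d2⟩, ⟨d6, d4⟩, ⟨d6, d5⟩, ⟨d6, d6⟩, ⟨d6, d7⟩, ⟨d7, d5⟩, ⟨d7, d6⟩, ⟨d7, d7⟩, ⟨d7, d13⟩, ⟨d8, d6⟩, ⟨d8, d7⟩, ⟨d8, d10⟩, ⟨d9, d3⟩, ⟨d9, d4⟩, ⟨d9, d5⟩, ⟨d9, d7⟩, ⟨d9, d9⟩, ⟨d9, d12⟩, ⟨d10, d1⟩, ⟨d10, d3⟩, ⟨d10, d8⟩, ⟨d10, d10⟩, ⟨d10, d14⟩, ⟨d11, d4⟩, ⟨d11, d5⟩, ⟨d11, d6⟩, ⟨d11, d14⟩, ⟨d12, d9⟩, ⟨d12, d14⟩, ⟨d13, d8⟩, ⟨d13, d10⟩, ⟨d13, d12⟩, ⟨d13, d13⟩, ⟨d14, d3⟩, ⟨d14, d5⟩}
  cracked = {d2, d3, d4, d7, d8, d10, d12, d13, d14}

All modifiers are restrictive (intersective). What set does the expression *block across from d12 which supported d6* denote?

⟦across from d12⟧ = {x : ⟨x, d12⟩ ∈ ⟦across from⟧} = {d2, d5, d8, d11, d12}
⟦which supported d6⟧ = {x : ⟨x, d6⟩ ∈ ⟦supported⟧} = {d1, d2, d3, d4, d6, d7, d8, d11}
⟦block⟧ = {d1, d2, d5, d8, d11, d12, d13}
… ∩ ⟦across from d12⟧ = {d1, d2, d5, d8, d11, d12, d13} ∩ {d2, d5, d8, d11, d12} = {d2, d5, d8, d11, d12}
… ∩ ⟦which supported d6⟧ = {d2, d5, d8, d11, d12} ∩ {d1, d2, d3, d4, d6, d7, d8, d11} = {d2, d8, d11}
So ⟦block across from d12 which supported d6⟧ = {d2, d8, d11}.

{d2, d8, d11}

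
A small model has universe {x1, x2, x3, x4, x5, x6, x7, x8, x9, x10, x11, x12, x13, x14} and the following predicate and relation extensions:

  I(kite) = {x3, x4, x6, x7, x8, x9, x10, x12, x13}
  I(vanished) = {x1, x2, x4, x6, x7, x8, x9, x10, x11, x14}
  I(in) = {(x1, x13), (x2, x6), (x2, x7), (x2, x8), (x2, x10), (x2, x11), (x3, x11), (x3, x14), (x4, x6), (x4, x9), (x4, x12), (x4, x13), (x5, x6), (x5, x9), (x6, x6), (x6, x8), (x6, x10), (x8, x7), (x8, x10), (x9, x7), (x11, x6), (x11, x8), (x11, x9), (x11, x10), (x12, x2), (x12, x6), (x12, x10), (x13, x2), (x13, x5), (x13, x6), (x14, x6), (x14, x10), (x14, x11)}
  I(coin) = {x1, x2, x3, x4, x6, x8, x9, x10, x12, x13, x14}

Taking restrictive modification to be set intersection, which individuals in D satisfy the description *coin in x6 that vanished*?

⟦in x6⟧ = {x : ⟨x, x6⟩ ∈ ⟦in⟧} = {x2, x4, x5, x6, x11, x12, x13, x14}
⟦that vanished⟧ = ⟦vanished⟧ = {x1, x2, x4, x6, x7, x8, x9, x10, x11, x14}
⟦coin⟧ = {x1, x2, x3, x4, x6, x8, x9, x10, x12, x13, x14}
… ∩ ⟦in x6⟧ = {x1, x2, x3, x4, x6, x8, x9, x10, x12, x13, x14} ∩ {x2, x4, x5, x6, x11, x12, x13, x14} = {x2, x4, x6, x12, x13, x14}
… ∩ ⟦that vanished⟧ = {x2, x4, x6, x12, x13, x14} ∩ {x1, x2, x4, x6, x7, x8, x9, x10, x11, x14} = {x2, x4, x6, x14}
So ⟦coin in x6 that vanished⟧ = {x2, x4, x6, x14}.

{x2, x4, x6, x14}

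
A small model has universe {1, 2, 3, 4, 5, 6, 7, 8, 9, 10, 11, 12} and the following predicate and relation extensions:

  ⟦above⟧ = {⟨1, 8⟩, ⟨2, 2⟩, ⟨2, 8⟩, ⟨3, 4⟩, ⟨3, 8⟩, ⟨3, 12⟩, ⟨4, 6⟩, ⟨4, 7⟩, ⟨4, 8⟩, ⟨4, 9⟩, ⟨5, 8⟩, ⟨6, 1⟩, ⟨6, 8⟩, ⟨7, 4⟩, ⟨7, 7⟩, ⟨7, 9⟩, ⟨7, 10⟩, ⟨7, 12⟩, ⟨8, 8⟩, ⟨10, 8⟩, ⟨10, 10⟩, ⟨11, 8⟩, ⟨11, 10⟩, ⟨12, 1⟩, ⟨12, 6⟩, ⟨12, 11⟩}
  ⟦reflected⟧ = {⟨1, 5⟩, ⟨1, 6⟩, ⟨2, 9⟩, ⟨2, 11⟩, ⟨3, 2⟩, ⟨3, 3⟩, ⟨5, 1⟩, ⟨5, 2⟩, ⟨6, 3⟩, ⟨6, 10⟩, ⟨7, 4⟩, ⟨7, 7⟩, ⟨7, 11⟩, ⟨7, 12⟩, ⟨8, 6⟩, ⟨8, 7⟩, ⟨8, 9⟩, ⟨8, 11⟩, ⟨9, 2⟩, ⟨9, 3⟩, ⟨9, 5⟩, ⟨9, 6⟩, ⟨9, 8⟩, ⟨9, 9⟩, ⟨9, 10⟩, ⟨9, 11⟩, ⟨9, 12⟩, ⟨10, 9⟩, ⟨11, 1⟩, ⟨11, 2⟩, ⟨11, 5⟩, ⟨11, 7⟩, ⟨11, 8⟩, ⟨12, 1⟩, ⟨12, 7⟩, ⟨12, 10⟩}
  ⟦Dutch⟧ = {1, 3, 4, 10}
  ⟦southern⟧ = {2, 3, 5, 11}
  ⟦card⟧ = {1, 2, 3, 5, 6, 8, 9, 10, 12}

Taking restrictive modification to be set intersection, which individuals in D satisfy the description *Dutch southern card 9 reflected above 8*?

{3}

⟦9 reflected⟧ = {x : ⟨9, x⟩ ∈ ⟦reflected⟧} = {2, 3, 5, 6, 8, 9, 10, 11, 12}
⟦above 8⟧ = {x : ⟨x, 8⟩ ∈ ⟦above⟧} = {1, 2, 3, 4, 5, 6, 8, 10, 11}
⟦card⟧ = {1, 2, 3, 5, 6, 8, 9, 10, 12}
… ∩ ⟦9 reflected⟧ = {1, 2, 3, 5, 6, 8, 9, 10, 12} ∩ {2, 3, 5, 6, 8, 9, 10, 11, 12} = {2, 3, 5, 6, 8, 9, 10, 12}
… ∩ ⟦above 8⟧ = {2, 3, 5, 6, 8, 9, 10, 12} ∩ {1, 2, 3, 4, 5, 6, 8, 10, 11} = {2, 3, 5, 6, 8, 10}
… ∩ ⟦Dutch⟧ = {2, 3, 5, 6, 8, 10} ∩ {1, 3, 4, 10} = {3, 10}
… ∩ ⟦southern⟧ = {3, 10} ∩ {2, 3, 5, 11} = {3}
So ⟦Dutch southern card 9 reflected above 8⟧ = {3}.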